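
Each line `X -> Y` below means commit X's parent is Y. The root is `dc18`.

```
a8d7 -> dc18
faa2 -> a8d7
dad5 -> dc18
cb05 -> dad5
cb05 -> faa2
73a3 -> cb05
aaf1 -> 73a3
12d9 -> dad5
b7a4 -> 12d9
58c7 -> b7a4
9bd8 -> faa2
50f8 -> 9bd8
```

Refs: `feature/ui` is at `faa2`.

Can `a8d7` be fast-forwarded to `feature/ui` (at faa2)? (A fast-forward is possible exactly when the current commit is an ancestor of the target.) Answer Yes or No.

A fast-forward from a8d7 to faa2 is possible iff a8d7 is an ancestor of faa2.
Ancestors of faa2: {a8d7, dc18, faa2}.
a8d7 is among them, so fast-forward is possible.

Yes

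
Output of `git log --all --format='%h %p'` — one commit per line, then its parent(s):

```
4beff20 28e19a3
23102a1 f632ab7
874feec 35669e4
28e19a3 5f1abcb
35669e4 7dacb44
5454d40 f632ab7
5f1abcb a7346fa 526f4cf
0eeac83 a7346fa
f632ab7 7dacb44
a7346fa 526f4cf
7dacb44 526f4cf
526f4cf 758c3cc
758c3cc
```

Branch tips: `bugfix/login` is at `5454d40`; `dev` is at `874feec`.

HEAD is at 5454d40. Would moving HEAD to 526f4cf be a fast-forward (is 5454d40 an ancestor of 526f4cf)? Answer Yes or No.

No

A fast-forward from 5454d40 to 526f4cf is possible iff 5454d40 is an ancestor of 526f4cf.
Ancestors of 526f4cf: {526f4cf, 758c3cc}.
5454d40 is not among them, so fast-forward is not possible.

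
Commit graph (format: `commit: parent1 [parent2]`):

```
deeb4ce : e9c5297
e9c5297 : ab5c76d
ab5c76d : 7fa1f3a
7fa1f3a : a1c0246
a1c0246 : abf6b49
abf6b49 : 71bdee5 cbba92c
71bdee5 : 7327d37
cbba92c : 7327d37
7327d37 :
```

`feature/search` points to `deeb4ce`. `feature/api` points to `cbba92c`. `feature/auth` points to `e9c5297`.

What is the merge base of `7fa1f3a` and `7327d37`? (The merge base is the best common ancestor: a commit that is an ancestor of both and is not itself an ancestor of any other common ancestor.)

Ancestors of 7fa1f3a: {71bdee5, 7327d37, 7fa1f3a, a1c0246, abf6b49, cbba92c}.
Ancestors of 7327d37: {7327d37}.
Common ancestors: {7327d37}.
The only common ancestor is 7327d37, so it is the merge base.

7327d37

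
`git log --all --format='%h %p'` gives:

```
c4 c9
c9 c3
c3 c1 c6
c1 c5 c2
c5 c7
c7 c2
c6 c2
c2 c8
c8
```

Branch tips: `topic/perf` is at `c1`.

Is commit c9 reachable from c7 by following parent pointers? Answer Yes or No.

No

Ancestors of c7: {c2, c7, c8}.
c9 is not in that set, so it is not an ancestor of c7.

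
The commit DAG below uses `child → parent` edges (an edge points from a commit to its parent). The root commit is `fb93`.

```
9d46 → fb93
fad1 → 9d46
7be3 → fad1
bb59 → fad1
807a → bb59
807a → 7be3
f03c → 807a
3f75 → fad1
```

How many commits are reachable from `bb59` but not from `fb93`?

3

Reachable from bb59: {9d46, bb59, fad1, fb93}.
Reachable from fb93: {fb93}.
In bb59's history but not fb93's: {9d46, bb59, fad1} — 3 commits.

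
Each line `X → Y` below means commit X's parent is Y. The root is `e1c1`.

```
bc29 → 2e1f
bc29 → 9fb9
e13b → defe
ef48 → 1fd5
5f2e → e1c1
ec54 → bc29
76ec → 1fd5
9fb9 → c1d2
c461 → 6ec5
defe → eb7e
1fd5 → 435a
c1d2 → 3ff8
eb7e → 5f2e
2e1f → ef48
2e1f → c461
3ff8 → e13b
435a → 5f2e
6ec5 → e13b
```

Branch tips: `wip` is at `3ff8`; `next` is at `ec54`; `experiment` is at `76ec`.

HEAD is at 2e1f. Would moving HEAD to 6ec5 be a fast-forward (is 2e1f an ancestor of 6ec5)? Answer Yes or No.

No

A fast-forward from 2e1f to 6ec5 is possible iff 2e1f is an ancestor of 6ec5.
Ancestors of 6ec5: {5f2e, 6ec5, defe, e13b, e1c1, eb7e}.
2e1f is not among them, so fast-forward is not possible.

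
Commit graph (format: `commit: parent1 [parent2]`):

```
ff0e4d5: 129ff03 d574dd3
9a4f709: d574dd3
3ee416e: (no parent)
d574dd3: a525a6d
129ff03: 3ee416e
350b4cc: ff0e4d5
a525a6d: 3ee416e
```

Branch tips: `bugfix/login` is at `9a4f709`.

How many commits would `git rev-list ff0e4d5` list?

Walking parent pointers from ff0e4d5: reachable set = {129ff03, 3ee416e, a525a6d, d574dd3, ff0e4d5}.
That is 5 commits.

5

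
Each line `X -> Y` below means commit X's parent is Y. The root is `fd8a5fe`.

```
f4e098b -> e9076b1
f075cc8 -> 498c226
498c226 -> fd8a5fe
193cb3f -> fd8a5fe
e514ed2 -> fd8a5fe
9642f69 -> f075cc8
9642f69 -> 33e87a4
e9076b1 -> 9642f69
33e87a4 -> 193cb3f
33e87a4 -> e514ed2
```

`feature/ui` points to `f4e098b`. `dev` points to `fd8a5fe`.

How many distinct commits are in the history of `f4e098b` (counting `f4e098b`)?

9

Walking parent pointers from f4e098b: reachable set = {193cb3f, 33e87a4, 498c226, 9642f69, e514ed2, e9076b1, f075cc8, f4e098b, fd8a5fe}.
That is 9 commits.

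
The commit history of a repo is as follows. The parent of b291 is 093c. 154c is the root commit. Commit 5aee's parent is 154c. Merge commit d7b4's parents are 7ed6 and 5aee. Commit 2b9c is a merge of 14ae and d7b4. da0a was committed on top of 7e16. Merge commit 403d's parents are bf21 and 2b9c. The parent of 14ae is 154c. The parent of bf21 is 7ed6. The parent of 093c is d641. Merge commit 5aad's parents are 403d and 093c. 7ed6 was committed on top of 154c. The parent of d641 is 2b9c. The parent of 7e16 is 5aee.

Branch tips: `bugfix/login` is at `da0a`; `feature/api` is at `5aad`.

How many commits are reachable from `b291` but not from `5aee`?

Reachable from b291: {093c, 14ae, 154c, 2b9c, 5aee, 7ed6, b291, d641, d7b4}.
Reachable from 5aee: {154c, 5aee}.
In b291's history but not 5aee's: {093c, 14ae, 2b9c, 7ed6, b291, d641, d7b4} — 7 commits.

7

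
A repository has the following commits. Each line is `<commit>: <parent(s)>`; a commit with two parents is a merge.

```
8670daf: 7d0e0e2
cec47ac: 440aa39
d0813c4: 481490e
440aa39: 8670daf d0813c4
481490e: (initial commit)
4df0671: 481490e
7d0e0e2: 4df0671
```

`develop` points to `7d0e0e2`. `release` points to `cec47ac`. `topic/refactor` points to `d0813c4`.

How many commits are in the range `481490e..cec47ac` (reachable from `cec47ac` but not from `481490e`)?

6

Reachable from cec47ac: {440aa39, 481490e, 4df0671, 7d0e0e2, 8670daf, cec47ac, d0813c4}.
Reachable from 481490e: {481490e}.
In cec47ac's history but not 481490e's: {440aa39, 4df0671, 7d0e0e2, 8670daf, cec47ac, d0813c4} — 6 commits.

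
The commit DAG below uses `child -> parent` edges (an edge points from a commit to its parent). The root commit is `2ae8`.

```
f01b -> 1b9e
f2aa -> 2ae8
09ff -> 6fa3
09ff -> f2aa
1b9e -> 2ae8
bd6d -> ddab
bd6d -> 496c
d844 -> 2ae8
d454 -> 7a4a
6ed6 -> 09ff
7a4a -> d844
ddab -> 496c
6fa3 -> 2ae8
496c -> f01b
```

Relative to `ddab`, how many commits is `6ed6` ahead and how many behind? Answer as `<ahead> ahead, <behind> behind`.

4 ahead, 4 behind

Reachable from 6ed6: {09ff, 2ae8, 6ed6, 6fa3, f2aa}.
Reachable from ddab: {1b9e, 2ae8, 496c, ddab, f01b}.
Only in 6ed6's history (ahead): {09ff, 6ed6, 6fa3, f2aa} — 4.
Only in ddab's history (behind): {1b9e, 496c, ddab, f01b} — 4.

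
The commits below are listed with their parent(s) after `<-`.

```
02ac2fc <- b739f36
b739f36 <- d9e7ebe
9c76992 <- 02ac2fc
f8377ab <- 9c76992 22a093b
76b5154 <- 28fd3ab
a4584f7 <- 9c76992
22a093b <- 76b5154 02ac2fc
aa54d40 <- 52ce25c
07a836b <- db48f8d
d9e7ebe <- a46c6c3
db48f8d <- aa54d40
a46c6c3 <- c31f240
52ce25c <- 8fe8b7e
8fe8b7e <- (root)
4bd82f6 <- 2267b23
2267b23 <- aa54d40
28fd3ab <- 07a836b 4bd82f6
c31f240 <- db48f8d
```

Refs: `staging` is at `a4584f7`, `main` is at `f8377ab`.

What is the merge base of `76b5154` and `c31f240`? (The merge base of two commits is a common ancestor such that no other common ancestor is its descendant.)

Ancestors of 76b5154: {07a836b, 2267b23, 28fd3ab, 4bd82f6, 52ce25c, 76b5154, 8fe8b7e, aa54d40, db48f8d}.
Ancestors of c31f240: {52ce25c, 8fe8b7e, aa54d40, c31f240, db48f8d}.
Common ancestors: {52ce25c, 8fe8b7e, aa54d40, db48f8d}.
Among these, db48f8d is not an ancestor of any other common ancestor — it is the merge base.

db48f8d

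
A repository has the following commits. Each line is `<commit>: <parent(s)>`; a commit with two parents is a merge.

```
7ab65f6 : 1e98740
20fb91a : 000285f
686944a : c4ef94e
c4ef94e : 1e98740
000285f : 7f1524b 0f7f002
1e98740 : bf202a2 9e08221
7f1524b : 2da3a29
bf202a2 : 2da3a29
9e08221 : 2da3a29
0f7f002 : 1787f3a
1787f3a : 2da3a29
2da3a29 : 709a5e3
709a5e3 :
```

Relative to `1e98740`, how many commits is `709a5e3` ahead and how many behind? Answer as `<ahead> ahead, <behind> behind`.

Reachable from 709a5e3: {709a5e3}.
Reachable from 1e98740: {1e98740, 2da3a29, 709a5e3, 9e08221, bf202a2}.
Only in 709a5e3's history (ahead): {} — 0.
Only in 1e98740's history (behind): {1e98740, 2da3a29, 9e08221, bf202a2} — 4.

0 ahead, 4 behind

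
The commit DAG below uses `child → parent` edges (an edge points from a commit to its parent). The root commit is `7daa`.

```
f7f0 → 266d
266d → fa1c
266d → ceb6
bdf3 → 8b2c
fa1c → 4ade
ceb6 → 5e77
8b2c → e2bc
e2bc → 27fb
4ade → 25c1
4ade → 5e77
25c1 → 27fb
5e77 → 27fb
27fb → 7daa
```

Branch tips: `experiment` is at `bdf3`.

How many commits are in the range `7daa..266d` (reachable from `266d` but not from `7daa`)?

Reachable from 266d: {25c1, 266d, 27fb, 4ade, 5e77, 7daa, ceb6, fa1c}.
Reachable from 7daa: {7daa}.
In 266d's history but not 7daa's: {25c1, 266d, 27fb, 4ade, 5e77, ceb6, fa1c} — 7 commits.

7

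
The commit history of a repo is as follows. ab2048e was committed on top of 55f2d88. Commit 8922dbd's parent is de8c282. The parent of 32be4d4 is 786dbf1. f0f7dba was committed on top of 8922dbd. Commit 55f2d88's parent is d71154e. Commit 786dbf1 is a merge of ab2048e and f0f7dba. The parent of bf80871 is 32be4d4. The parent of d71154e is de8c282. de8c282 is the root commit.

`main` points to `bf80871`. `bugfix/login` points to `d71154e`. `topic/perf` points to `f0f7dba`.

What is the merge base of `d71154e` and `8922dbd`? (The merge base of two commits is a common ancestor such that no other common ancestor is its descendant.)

de8c282

Ancestors of d71154e: {d71154e, de8c282}.
Ancestors of 8922dbd: {8922dbd, de8c282}.
Common ancestors: {de8c282}.
The only common ancestor is de8c282, so it is the merge base.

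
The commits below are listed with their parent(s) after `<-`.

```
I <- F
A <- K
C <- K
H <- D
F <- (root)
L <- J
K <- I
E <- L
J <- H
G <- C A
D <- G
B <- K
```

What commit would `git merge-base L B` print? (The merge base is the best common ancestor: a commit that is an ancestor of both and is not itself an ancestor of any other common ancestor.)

K

Ancestors of L: {A, C, D, F, G, H, I, J, K, L}.
Ancestors of B: {B, F, I, K}.
Common ancestors: {F, I, K}.
Among these, K is not an ancestor of any other common ancestor — it is the merge base.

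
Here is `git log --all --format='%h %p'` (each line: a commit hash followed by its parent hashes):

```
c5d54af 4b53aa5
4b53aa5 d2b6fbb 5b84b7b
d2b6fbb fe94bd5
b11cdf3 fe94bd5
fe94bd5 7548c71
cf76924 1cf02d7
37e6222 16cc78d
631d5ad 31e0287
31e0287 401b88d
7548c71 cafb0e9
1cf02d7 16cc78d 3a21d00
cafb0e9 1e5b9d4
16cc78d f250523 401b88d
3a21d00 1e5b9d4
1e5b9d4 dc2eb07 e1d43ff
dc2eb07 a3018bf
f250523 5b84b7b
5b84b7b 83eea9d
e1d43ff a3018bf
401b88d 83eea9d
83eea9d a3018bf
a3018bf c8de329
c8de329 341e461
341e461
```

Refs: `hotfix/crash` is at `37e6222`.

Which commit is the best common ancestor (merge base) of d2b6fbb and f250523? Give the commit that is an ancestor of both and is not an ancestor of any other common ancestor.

a3018bf

Ancestors of d2b6fbb: {1e5b9d4, 341e461, 7548c71, a3018bf, c8de329, cafb0e9, d2b6fbb, dc2eb07, e1d43ff, fe94bd5}.
Ancestors of f250523: {341e461, 5b84b7b, 83eea9d, a3018bf, c8de329, f250523}.
Common ancestors: {341e461, a3018bf, c8de329}.
Among these, a3018bf is not an ancestor of any other common ancestor — it is the merge base.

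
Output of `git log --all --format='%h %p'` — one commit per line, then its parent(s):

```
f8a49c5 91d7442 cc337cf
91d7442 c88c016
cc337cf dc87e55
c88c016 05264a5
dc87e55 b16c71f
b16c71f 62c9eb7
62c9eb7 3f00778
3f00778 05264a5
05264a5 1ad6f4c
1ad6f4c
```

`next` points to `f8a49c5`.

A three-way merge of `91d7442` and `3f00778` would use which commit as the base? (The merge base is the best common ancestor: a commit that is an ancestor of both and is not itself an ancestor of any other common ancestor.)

05264a5

Ancestors of 91d7442: {05264a5, 1ad6f4c, 91d7442, c88c016}.
Ancestors of 3f00778: {05264a5, 1ad6f4c, 3f00778}.
Common ancestors: {05264a5, 1ad6f4c}.
Among these, 05264a5 is not an ancestor of any other common ancestor — it is the merge base.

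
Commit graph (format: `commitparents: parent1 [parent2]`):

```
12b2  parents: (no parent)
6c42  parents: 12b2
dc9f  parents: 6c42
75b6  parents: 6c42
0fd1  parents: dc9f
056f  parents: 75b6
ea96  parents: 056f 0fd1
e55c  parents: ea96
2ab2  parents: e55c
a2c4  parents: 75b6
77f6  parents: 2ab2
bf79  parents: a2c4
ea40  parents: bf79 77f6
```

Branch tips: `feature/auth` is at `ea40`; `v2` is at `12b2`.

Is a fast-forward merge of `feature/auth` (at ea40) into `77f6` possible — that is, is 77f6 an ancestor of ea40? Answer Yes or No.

A fast-forward from 77f6 to ea40 is possible iff 77f6 is an ancestor of ea40.
Ancestors of ea40: {056f, 0fd1, 12b2, 2ab2, 6c42, 75b6, 77f6, a2c4, bf79, dc9f, e55c, ea40, ea96}.
77f6 is among them, so fast-forward is possible.

Yes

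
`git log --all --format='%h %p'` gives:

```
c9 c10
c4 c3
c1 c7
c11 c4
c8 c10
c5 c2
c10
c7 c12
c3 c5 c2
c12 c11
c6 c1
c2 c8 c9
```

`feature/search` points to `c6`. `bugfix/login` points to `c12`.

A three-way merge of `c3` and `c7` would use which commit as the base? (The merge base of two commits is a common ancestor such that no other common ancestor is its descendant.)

c3

Ancestors of c3: {c10, c2, c3, c5, c8, c9}.
Ancestors of c7: {c10, c11, c12, c2, c3, c4, c5, c7, c8, c9}.
Common ancestors: {c10, c2, c3, c5, c8, c9}.
Among these, c3 is not an ancestor of any other common ancestor — it is the merge base.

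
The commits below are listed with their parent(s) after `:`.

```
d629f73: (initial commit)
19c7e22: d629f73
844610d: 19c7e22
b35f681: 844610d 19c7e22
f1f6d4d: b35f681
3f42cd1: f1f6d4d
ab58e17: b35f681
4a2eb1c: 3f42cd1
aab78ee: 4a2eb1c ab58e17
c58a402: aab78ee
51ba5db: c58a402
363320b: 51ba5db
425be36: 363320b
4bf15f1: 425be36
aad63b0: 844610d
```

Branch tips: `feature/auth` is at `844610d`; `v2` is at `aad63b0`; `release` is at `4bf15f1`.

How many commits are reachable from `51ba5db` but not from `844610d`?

Reachable from 51ba5db: {19c7e22, 3f42cd1, 4a2eb1c, 51ba5db, 844610d, aab78ee, ab58e17, b35f681, c58a402, d629f73, f1f6d4d}.
Reachable from 844610d: {19c7e22, 844610d, d629f73}.
In 51ba5db's history but not 844610d's: {3f42cd1, 4a2eb1c, 51ba5db, aab78ee, ab58e17, b35f681, c58a402, f1f6d4d} — 8 commits.

8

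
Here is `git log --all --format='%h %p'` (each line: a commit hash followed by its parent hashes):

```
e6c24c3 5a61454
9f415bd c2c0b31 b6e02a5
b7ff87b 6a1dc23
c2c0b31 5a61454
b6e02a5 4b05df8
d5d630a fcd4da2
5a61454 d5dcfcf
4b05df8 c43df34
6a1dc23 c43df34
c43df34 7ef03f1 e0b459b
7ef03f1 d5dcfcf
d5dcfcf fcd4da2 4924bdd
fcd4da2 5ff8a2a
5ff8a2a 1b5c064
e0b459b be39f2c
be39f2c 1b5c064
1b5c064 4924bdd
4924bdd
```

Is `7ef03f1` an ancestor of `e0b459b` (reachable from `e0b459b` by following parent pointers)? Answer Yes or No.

Ancestors of e0b459b: {1b5c064, 4924bdd, be39f2c, e0b459b}.
7ef03f1 is not in that set, so it is not an ancestor of e0b459b.

No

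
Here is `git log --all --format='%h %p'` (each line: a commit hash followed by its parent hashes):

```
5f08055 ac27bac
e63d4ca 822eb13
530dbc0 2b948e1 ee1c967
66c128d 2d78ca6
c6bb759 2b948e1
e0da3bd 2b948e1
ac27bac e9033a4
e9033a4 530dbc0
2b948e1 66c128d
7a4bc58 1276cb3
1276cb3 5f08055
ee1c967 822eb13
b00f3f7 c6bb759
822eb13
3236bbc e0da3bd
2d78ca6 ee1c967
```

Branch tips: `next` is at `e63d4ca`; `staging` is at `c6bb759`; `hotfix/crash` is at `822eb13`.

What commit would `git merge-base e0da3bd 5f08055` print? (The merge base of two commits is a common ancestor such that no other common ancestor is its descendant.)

2b948e1

Ancestors of e0da3bd: {2b948e1, 2d78ca6, 66c128d, 822eb13, e0da3bd, ee1c967}.
Ancestors of 5f08055: {2b948e1, 2d78ca6, 530dbc0, 5f08055, 66c128d, 822eb13, ac27bac, e9033a4, ee1c967}.
Common ancestors: {2b948e1, 2d78ca6, 66c128d, 822eb13, ee1c967}.
Among these, 2b948e1 is not an ancestor of any other common ancestor — it is the merge base.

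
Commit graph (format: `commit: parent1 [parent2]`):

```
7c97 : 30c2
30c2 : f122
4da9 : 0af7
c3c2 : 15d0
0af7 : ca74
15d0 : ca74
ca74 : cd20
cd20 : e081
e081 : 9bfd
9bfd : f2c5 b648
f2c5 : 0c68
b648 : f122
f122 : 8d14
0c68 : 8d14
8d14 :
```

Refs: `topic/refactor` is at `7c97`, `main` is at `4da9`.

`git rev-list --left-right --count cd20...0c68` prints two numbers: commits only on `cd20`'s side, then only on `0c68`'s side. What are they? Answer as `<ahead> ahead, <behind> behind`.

6 ahead, 0 behind

Reachable from cd20: {0c68, 8d14, 9bfd, b648, cd20, e081, f122, f2c5}.
Reachable from 0c68: {0c68, 8d14}.
Only in cd20's history (ahead): {9bfd, b648, cd20, e081, f122, f2c5} — 6.
Only in 0c68's history (behind): {} — 0.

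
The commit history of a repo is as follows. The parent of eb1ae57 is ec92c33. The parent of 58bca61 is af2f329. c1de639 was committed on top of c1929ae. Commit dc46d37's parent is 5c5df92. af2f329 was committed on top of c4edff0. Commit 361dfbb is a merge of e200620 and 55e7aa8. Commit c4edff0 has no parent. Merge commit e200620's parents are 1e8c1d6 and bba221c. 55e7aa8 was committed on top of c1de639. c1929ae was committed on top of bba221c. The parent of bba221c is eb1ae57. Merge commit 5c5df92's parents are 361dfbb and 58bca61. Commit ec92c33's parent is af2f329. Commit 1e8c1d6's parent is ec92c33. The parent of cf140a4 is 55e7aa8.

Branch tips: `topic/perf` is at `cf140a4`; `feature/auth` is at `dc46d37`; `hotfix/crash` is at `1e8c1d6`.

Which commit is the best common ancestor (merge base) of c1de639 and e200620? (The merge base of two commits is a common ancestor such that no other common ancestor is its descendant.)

bba221c

Ancestors of c1de639: {af2f329, bba221c, c1929ae, c1de639, c4edff0, eb1ae57, ec92c33}.
Ancestors of e200620: {1e8c1d6, af2f329, bba221c, c4edff0, e200620, eb1ae57, ec92c33}.
Common ancestors: {af2f329, bba221c, c4edff0, eb1ae57, ec92c33}.
Among these, bba221c is not an ancestor of any other common ancestor — it is the merge base.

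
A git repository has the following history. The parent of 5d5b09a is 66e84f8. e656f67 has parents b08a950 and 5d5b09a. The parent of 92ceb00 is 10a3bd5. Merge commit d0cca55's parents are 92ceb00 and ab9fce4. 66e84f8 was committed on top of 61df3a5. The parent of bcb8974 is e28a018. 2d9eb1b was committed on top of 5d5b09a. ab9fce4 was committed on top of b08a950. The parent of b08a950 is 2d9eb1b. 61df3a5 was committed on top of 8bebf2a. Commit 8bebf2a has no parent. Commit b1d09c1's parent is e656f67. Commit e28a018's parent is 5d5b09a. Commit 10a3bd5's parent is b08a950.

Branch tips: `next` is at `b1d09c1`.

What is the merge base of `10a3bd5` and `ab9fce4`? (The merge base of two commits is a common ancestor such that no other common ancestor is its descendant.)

Ancestors of 10a3bd5: {10a3bd5, 2d9eb1b, 5d5b09a, 61df3a5, 66e84f8, 8bebf2a, b08a950}.
Ancestors of ab9fce4: {2d9eb1b, 5d5b09a, 61df3a5, 66e84f8, 8bebf2a, ab9fce4, b08a950}.
Common ancestors: {2d9eb1b, 5d5b09a, 61df3a5, 66e84f8, 8bebf2a, b08a950}.
Among these, b08a950 is not an ancestor of any other common ancestor — it is the merge base.

b08a950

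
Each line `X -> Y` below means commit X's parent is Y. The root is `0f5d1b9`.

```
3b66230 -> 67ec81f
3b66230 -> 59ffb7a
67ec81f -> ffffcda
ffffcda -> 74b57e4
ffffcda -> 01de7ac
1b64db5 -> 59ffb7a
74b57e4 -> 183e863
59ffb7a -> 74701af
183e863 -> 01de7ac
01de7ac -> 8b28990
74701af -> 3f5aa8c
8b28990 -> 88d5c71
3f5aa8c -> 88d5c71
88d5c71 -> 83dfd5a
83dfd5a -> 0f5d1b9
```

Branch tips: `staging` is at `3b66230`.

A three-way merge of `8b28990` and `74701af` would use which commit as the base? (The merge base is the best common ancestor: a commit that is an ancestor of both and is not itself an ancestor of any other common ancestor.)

88d5c71

Ancestors of 8b28990: {0f5d1b9, 83dfd5a, 88d5c71, 8b28990}.
Ancestors of 74701af: {0f5d1b9, 3f5aa8c, 74701af, 83dfd5a, 88d5c71}.
Common ancestors: {0f5d1b9, 83dfd5a, 88d5c71}.
Among these, 88d5c71 is not an ancestor of any other common ancestor — it is the merge base.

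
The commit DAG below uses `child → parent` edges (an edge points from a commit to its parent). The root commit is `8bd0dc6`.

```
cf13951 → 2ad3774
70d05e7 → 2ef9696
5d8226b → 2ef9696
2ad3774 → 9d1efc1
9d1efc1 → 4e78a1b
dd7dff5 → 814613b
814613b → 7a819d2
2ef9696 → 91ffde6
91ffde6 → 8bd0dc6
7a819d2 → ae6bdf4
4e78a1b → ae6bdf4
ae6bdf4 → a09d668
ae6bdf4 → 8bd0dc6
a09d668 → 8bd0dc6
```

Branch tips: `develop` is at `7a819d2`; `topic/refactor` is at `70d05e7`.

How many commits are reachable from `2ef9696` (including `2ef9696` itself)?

3

Walking parent pointers from 2ef9696: reachable set = {2ef9696, 8bd0dc6, 91ffde6}.
That is 3 commits.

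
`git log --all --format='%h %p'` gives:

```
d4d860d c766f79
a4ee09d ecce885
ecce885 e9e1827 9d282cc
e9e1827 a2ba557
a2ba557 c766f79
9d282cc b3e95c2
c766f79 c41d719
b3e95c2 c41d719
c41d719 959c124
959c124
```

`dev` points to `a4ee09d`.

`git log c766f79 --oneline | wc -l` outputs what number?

3

Walking parent pointers from c766f79: reachable set = {959c124, c41d719, c766f79}.
That is 3 commits.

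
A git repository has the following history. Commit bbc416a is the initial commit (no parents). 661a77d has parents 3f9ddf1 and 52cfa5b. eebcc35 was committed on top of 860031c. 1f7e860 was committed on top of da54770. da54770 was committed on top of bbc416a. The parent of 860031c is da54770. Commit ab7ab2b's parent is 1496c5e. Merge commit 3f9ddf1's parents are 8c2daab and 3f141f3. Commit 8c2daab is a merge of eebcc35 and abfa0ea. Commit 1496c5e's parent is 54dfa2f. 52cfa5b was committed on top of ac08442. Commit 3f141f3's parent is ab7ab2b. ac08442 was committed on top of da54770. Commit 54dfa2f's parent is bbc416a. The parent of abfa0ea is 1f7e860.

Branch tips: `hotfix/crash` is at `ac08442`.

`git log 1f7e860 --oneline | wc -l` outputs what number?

Walking parent pointers from 1f7e860: reachable set = {1f7e860, bbc416a, da54770}.
That is 3 commits.

3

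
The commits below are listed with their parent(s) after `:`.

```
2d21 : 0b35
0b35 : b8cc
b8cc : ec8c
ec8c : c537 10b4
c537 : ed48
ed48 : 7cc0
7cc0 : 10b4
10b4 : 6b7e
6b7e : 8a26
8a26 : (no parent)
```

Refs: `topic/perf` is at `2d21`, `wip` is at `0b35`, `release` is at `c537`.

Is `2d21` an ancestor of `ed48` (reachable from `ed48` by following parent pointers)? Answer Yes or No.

No

Ancestors of ed48: {10b4, 6b7e, 7cc0, 8a26, ed48}.
2d21 is not in that set, so it is not an ancestor of ed48.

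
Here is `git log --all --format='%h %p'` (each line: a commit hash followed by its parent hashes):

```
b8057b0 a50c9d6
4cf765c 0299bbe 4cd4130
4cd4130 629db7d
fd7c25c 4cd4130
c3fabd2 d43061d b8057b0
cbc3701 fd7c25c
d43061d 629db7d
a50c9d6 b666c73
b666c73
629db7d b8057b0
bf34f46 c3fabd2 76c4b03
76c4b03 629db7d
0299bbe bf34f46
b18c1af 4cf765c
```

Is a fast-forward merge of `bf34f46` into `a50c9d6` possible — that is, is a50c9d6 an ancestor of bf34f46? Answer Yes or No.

Yes

A fast-forward from a50c9d6 to bf34f46 is possible iff a50c9d6 is an ancestor of bf34f46.
Ancestors of bf34f46: {629db7d, 76c4b03, a50c9d6, b666c73, b8057b0, bf34f46, c3fabd2, d43061d}.
a50c9d6 is among them, so fast-forward is possible.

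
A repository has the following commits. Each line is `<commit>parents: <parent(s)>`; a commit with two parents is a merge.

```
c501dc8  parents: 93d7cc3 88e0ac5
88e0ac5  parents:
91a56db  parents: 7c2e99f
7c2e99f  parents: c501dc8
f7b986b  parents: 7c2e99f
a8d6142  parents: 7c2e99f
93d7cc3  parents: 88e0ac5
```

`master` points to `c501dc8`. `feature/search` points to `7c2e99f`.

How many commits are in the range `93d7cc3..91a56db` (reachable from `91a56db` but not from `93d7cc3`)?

3

Reachable from 91a56db: {7c2e99f, 88e0ac5, 91a56db, 93d7cc3, c501dc8}.
Reachable from 93d7cc3: {88e0ac5, 93d7cc3}.
In 91a56db's history but not 93d7cc3's: {7c2e99f, 91a56db, c501dc8} — 3 commits.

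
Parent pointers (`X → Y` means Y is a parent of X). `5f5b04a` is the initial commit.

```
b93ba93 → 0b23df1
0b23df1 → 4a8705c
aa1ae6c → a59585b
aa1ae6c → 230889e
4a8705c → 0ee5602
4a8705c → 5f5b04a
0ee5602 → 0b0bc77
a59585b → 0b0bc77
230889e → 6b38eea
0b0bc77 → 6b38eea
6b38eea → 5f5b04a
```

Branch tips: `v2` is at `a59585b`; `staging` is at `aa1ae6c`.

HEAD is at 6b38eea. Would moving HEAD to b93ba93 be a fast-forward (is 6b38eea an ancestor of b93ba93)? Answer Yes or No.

Yes

A fast-forward from 6b38eea to b93ba93 is possible iff 6b38eea is an ancestor of b93ba93.
Ancestors of b93ba93: {0b0bc77, 0b23df1, 0ee5602, 4a8705c, 5f5b04a, 6b38eea, b93ba93}.
6b38eea is among them, so fast-forward is possible.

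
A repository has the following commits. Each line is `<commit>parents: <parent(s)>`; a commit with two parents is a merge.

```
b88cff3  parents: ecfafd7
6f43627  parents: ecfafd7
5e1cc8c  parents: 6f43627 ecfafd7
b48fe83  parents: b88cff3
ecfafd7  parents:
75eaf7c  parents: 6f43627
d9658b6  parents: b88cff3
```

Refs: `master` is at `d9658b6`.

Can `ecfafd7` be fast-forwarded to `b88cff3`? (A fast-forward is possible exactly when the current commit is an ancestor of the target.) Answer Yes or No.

Yes

A fast-forward from ecfafd7 to b88cff3 is possible iff ecfafd7 is an ancestor of b88cff3.
Ancestors of b88cff3: {b88cff3, ecfafd7}.
ecfafd7 is among them, so fast-forward is possible.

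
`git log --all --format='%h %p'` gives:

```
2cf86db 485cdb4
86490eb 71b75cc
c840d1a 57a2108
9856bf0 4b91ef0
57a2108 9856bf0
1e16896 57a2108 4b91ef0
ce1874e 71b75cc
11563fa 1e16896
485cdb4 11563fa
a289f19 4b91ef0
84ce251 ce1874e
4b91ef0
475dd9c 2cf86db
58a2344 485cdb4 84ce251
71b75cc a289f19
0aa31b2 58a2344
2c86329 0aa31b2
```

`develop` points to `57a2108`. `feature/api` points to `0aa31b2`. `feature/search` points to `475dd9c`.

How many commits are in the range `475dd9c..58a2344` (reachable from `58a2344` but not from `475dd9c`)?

Reachable from 58a2344: {11563fa, 1e16896, 485cdb4, 4b91ef0, 57a2108, 58a2344, 71b75cc, 84ce251, 9856bf0, a289f19, ce1874e}.
Reachable from 475dd9c: {11563fa, 1e16896, 2cf86db, 475dd9c, 485cdb4, 4b91ef0, 57a2108, 9856bf0}.
In 58a2344's history but not 475dd9c's: {58a2344, 71b75cc, 84ce251, a289f19, ce1874e} — 5 commits.

5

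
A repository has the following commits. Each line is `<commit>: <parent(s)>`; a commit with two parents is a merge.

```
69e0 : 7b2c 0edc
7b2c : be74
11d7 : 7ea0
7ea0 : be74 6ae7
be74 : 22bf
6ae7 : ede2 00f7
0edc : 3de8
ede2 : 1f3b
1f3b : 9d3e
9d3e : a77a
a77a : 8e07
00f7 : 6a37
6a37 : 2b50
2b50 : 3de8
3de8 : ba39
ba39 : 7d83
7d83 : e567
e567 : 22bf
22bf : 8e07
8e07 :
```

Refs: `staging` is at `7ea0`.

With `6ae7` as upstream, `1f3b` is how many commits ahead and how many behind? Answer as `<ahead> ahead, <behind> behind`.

0 ahead, 10 behind

Reachable from 1f3b: {1f3b, 8e07, 9d3e, a77a}.
Reachable from 6ae7: {00f7, 1f3b, 22bf, 2b50, 3de8, 6a37, 6ae7, 7d83, 8e07, 9d3e, a77a, ba39, e567, ede2}.
Only in 1f3b's history (ahead): {} — 0.
Only in 6ae7's history (behind): {00f7, 22bf, 2b50, 3de8, 6a37, 6ae7, 7d83, ba39, e567, ede2} — 10.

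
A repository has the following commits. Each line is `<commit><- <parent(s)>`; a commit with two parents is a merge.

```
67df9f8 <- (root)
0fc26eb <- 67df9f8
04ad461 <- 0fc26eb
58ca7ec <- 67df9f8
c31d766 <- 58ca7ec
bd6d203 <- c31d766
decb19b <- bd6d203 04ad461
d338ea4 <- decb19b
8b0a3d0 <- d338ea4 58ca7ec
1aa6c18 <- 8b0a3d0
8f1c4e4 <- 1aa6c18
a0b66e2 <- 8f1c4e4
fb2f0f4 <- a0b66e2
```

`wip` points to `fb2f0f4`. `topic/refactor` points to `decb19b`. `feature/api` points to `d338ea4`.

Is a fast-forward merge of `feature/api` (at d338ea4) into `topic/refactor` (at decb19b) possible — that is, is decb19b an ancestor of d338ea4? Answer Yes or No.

A fast-forward from decb19b to d338ea4 is possible iff decb19b is an ancestor of d338ea4.
Ancestors of d338ea4: {04ad461, 0fc26eb, 58ca7ec, 67df9f8, bd6d203, c31d766, d338ea4, decb19b}.
decb19b is among them, so fast-forward is possible.

Yes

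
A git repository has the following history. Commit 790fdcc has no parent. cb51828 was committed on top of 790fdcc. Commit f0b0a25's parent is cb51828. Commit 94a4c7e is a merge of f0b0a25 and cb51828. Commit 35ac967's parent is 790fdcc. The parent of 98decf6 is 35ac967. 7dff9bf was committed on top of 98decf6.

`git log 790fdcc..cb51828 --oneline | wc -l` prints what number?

1

Reachable from cb51828: {790fdcc, cb51828}.
Reachable from 790fdcc: {790fdcc}.
In cb51828's history but not 790fdcc's: {cb51828} — 1 commit.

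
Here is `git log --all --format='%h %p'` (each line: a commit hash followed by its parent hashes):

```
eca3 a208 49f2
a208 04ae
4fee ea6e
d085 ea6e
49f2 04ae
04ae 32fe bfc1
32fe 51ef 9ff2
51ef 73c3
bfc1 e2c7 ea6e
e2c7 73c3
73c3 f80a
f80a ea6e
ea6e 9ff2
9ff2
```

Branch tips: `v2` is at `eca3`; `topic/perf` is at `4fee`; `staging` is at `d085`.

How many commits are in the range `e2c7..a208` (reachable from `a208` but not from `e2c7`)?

Reachable from a208: {04ae, 32fe, 51ef, 73c3, 9ff2, a208, bfc1, e2c7, ea6e, f80a}.
Reachable from e2c7: {73c3, 9ff2, e2c7, ea6e, f80a}.
In a208's history but not e2c7's: {04ae, 32fe, 51ef, a208, bfc1} — 5 commits.

5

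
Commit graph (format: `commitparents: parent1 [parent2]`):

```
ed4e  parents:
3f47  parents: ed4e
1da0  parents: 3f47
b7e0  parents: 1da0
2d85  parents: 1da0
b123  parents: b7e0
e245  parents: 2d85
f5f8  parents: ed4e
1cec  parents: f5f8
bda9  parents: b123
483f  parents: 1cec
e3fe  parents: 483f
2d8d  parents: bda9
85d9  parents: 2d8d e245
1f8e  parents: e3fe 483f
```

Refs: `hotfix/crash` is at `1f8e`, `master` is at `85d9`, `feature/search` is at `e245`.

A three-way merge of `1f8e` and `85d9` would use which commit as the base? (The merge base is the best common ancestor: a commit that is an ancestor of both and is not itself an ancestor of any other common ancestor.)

Ancestors of 1f8e: {1cec, 1f8e, 483f, e3fe, ed4e, f5f8}.
Ancestors of 85d9: {1da0, 2d85, 2d8d, 3f47, 85d9, b123, b7e0, bda9, e245, ed4e}.
Common ancestors: {ed4e}.
The only common ancestor is ed4e, so it is the merge base.

ed4e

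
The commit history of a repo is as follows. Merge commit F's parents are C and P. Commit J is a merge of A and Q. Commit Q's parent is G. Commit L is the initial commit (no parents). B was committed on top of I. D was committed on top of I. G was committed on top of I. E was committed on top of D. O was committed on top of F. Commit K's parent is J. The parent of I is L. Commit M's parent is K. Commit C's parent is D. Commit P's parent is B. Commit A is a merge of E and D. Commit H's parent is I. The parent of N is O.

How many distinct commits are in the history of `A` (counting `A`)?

Walking parent pointers from A: reachable set = {A, D, E, I, L}.
That is 5 commits.

5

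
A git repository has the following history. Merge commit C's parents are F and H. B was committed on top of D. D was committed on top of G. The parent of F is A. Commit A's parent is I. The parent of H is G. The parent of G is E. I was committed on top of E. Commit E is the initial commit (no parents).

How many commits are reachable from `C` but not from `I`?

Reachable from C: {A, C, E, F, G, H, I}.
Reachable from I: {E, I}.
In C's history but not I's: {A, C, F, G, H} — 5 commits.

5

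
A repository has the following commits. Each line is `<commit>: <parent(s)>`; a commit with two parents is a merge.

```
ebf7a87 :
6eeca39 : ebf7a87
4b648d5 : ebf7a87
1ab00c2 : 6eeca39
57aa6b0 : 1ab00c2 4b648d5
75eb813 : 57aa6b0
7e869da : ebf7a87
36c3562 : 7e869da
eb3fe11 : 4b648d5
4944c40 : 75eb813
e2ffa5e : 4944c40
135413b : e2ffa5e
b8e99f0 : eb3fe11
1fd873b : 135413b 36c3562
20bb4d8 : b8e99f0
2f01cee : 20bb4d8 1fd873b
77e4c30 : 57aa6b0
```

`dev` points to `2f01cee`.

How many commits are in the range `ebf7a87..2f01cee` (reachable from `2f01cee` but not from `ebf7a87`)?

Reachable from 2f01cee: {135413b, 1ab00c2, 1fd873b, 20bb4d8, 2f01cee, 36c3562, 4944c40, 4b648d5, 57aa6b0, 6eeca39, 75eb813, 7e869da, b8e99f0, e2ffa5e, eb3fe11, ebf7a87}.
Reachable from ebf7a87: {ebf7a87}.
In 2f01cee's history but not ebf7a87's: {135413b, 1ab00c2, 1fd873b, 20bb4d8, 2f01cee, 36c3562, 4944c40, 4b648d5, 57aa6b0, 6eeca39, 75eb813, 7e869da, b8e99f0, e2ffa5e, eb3fe11} — 15 commits.

15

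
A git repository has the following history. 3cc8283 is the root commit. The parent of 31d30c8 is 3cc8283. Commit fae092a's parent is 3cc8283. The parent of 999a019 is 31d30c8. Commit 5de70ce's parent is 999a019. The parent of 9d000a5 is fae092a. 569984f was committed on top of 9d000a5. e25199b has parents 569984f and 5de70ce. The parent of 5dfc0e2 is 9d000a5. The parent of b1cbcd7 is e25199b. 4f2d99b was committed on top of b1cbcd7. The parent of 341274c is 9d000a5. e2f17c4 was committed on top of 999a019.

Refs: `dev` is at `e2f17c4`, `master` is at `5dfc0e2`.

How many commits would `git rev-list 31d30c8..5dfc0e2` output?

Reachable from 5dfc0e2: {3cc8283, 5dfc0e2, 9d000a5, fae092a}.
Reachable from 31d30c8: {31d30c8, 3cc8283}.
In 5dfc0e2's history but not 31d30c8's: {5dfc0e2, 9d000a5, fae092a} — 3 commits.

3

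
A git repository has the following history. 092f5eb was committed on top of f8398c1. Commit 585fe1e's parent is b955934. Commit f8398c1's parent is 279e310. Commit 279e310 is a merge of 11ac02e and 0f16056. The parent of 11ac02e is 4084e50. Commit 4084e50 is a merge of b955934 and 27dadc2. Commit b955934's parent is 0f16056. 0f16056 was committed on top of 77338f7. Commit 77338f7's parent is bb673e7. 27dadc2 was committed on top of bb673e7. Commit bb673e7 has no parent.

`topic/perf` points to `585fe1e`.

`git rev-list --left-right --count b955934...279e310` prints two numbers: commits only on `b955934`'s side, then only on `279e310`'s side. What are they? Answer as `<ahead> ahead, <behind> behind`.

0 ahead, 4 behind

Reachable from b955934: {0f16056, 77338f7, b955934, bb673e7}.
Reachable from 279e310: {0f16056, 11ac02e, 279e310, 27dadc2, 4084e50, 77338f7, b955934, bb673e7}.
Only in b955934's history (ahead): {} — 0.
Only in 279e310's history (behind): {11ac02e, 279e310, 27dadc2, 4084e50} — 4.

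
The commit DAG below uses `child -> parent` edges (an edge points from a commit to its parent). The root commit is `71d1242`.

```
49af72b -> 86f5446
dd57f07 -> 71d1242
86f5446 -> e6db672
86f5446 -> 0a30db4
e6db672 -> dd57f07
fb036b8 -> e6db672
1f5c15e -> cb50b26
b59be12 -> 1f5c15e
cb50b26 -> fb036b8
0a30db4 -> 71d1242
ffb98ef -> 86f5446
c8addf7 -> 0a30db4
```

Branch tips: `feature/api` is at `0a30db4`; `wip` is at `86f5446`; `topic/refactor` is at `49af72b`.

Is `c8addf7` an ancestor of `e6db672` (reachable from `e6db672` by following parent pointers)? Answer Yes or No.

No

Ancestors of e6db672: {71d1242, dd57f07, e6db672}.
c8addf7 is not in that set, so it is not an ancestor of e6db672.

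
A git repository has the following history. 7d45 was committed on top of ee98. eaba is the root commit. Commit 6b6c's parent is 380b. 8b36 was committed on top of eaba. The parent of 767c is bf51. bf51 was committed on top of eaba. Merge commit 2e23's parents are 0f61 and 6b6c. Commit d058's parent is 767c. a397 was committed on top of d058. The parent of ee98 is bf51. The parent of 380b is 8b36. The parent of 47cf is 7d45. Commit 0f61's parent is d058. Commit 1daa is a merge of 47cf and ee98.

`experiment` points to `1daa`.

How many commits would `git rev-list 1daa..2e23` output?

Reachable from 2e23: {0f61, 2e23, 380b, 6b6c, 767c, 8b36, bf51, d058, eaba}.
Reachable from 1daa: {1daa, 47cf, 7d45, bf51, eaba, ee98}.
In 2e23's history but not 1daa's: {0f61, 2e23, 380b, 6b6c, 767c, 8b36, d058} — 7 commits.

7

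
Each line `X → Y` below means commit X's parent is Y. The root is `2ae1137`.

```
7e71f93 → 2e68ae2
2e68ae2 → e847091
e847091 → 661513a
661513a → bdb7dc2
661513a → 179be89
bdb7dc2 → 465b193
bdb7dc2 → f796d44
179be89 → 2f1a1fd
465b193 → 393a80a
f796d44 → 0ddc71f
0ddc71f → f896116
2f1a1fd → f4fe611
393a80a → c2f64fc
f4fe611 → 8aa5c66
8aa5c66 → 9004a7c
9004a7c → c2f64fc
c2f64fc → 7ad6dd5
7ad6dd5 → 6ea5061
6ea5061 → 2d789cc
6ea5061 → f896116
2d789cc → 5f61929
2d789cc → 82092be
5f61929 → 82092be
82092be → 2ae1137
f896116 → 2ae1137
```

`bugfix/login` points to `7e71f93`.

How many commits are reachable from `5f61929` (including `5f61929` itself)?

3

Walking parent pointers from 5f61929: reachable set = {2ae1137, 5f61929, 82092be}.
That is 3 commits.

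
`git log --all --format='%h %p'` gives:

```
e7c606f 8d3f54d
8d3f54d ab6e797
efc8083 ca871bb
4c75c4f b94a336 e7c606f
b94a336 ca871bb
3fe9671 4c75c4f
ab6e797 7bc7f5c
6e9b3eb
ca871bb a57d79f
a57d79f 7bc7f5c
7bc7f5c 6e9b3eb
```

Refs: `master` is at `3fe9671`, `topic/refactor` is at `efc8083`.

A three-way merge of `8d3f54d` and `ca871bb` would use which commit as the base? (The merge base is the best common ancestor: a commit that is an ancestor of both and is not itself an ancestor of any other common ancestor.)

7bc7f5c

Ancestors of 8d3f54d: {6e9b3eb, 7bc7f5c, 8d3f54d, ab6e797}.
Ancestors of ca871bb: {6e9b3eb, 7bc7f5c, a57d79f, ca871bb}.
Common ancestors: {6e9b3eb, 7bc7f5c}.
Among these, 7bc7f5c is not an ancestor of any other common ancestor — it is the merge base.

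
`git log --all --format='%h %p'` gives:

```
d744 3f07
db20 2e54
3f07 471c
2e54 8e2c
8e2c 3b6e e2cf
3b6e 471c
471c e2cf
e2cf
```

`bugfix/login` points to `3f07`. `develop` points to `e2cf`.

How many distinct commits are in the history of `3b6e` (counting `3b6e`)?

3

Walking parent pointers from 3b6e: reachable set = {3b6e, 471c, e2cf}.
That is 3 commits.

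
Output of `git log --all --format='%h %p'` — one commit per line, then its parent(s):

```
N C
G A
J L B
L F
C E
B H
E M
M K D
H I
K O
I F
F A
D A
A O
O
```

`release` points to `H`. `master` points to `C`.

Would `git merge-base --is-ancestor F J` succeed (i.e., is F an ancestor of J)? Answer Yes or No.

Ancestors of J (commits reachable by following parents): {A, B, F, H, I, J, L, O}.
F is in that set, so it is an ancestor of J.

Yes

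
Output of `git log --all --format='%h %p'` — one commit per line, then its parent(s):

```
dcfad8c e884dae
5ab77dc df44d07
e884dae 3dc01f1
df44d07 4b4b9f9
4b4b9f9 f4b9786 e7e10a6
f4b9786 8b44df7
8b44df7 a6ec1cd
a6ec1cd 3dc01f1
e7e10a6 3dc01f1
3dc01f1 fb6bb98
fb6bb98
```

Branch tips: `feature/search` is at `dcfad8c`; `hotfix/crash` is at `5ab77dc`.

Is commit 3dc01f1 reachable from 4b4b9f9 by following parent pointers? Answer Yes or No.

Ancestors of 4b4b9f9 (commits reachable by following parents): {3dc01f1, 4b4b9f9, 8b44df7, a6ec1cd, e7e10a6, f4b9786, fb6bb98}.
3dc01f1 is in that set, so it is an ancestor of 4b4b9f9.

Yes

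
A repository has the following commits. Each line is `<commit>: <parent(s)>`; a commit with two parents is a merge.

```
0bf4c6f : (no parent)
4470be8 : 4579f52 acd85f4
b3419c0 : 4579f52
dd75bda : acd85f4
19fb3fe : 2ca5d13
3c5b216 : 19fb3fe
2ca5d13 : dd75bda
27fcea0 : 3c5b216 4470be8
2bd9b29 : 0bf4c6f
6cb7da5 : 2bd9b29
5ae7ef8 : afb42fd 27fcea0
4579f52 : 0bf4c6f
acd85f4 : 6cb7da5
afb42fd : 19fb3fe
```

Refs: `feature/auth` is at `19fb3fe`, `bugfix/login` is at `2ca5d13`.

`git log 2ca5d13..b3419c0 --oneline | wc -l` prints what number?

Reachable from b3419c0: {0bf4c6f, 4579f52, b3419c0}.
Reachable from 2ca5d13: {0bf4c6f, 2bd9b29, 2ca5d13, 6cb7da5, acd85f4, dd75bda}.
In b3419c0's history but not 2ca5d13's: {4579f52, b3419c0} — 2 commits.

2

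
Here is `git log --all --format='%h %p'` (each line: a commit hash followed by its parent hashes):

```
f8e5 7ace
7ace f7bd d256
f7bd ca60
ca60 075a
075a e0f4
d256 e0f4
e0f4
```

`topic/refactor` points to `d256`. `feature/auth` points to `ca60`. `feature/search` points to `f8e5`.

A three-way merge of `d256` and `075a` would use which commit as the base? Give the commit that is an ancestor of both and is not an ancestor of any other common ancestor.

Ancestors of d256: {d256, e0f4}.
Ancestors of 075a: {075a, e0f4}.
Common ancestors: {e0f4}.
The only common ancestor is e0f4, so it is the merge base.

e0f4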